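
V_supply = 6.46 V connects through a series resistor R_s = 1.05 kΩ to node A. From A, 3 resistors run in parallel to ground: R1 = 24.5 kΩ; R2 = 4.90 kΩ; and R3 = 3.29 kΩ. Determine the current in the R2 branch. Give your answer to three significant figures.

I ≈ 0.836 mA

Parallel bank: R_p = 1/(1/24.5 + 1/4.90 + 1/3.29) = 1.822 kΩ.
V_A by voltage divider: V_A = 6.46 × 1.822/(1.05 + 1.822) = 4.098 V.
Branch current I = V_A/R2 = 4.098/4.90 = 0.8364 mA.
(Equivalently: I_total = 2.249 mA, then current-divider fraction G_k/ΣG = 0.3718.)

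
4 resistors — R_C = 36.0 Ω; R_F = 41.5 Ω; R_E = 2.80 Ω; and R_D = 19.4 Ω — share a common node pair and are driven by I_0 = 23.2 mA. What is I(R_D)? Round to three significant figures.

Conductances: ΣG = 1/36.0 + 1/41.5 + 1/2.80 + 1/19.4 = 0.4606 (1/Ω).
Current divider: I(R_D) = I_0 · G_k/ΣG = 23.2 × (0.05155/0.4606) = 23.2 × 0.1119 = 2.597 mA.

I ≈ 2.60 mA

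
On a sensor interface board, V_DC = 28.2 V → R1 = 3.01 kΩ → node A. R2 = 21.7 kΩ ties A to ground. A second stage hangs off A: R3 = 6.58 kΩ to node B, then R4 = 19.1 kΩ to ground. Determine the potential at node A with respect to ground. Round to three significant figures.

The second stage (R3 + R4 = 25.68 kΩ) loads node A in parallel with R2.
Effective lower resistance at A: R2 ‖ 25.68 = 11.76 kΩ.
So V_A = 28.2 × 0.7962 = 22.45 V.

V_A ≈ 22.5 V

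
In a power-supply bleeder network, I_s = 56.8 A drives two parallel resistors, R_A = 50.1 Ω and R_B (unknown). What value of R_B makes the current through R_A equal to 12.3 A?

In a two-way split, I_A/I_s = R_B/(R_A + R_B).
With f = 0.2165, R_B = R_A · f/(1−f) = 50.1 × 0.2764 = 13.85 Ω.

R_B ≈ 13.8 Ω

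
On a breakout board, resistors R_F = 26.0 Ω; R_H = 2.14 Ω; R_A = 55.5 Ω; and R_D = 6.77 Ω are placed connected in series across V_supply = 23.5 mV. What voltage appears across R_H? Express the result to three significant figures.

V ≈ 0.556 mV

Series total: ΣR = 26.0 + 2.14 + 55.5 + 6.77 = 90.41 Ω.
Voltage divider: V = V_supply · (2.140 / 90.41) = 23.5 × 0.02367 = 0.5562 mV.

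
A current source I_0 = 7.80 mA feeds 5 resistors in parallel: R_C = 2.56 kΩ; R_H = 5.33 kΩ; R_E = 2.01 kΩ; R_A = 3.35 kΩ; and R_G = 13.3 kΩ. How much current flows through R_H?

ΣG = 1/2.56 + 1/5.33 + 1/2.01 + 1/3.35 + 1/13.3 = 1.449.
By the current-divider rule, I = I_0 · G_k/ΣG = 7.80 × 0.1294 = 1.010 mA.

I ≈ 1.01 mA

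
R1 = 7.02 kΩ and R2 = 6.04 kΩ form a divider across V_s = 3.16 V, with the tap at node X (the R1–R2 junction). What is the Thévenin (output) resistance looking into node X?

With V_s suppressed (replaced by a short), R_th = R1 ‖ R2 = (7.020 × 6.04)/(7.020 + 6.04) = 3.247 kΩ.

R_th ≈ 3.25 kΩ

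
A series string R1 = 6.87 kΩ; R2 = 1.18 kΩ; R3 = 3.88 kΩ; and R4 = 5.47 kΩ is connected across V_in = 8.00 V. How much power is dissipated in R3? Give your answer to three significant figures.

P ≈ 0.820 mW

Series current I = V_in/ΣR = 8.00/17.40 = 0.4598 mA.
P = I²R = 0.2114 × 3.88 = 0.8202 mW.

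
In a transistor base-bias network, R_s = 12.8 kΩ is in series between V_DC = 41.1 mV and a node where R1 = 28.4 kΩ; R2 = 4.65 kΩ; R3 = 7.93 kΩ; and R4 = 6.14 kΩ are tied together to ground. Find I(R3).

Parallel bank: R_p = 1/(1/28.4 + 1/4.65 + 1/7.93 + 1/6.14) = 1.854 kΩ.
V_A by voltage divider: V_A = 41.1 × 1.854/(12.8 + 1.854) = 5.201 mV.
I(R3) = V_A / R3 = 5.201/7.93 = 0.6559 µA.

I ≈ 0.656 µA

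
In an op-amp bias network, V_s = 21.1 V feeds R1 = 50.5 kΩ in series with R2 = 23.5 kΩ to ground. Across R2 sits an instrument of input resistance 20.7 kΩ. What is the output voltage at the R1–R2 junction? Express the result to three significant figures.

V_out ≈ 3.78 V

First combine the lower leg with the load: R2 ‖ R_L = 11.01 kΩ.
Then V_out = V_s · R2'/(R1 + R2') = 21.1 × 11.01/61.51 = 3.776 V.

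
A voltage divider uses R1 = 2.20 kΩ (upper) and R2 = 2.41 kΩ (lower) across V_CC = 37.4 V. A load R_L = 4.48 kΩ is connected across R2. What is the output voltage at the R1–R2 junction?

R2 ‖ R_L = (2.41 × 4.48)/(2.41 + 4.48) = 1.567 kΩ.
Voltage divider with the loaded lower leg: V_out = 37.4 × 1.567/(2.20 + 1.567) = 37.4 × 0.4160 = 15.56 V.

V_out ≈ 15.6 V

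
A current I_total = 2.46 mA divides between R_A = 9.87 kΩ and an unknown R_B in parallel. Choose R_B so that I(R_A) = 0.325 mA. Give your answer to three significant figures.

Two-branch current divider: I_A = I_total · R_B/(R_A + R_B).
0.325/2.46 = R_B/(R_A + R_B) → R_B = R_A · (0.1321)/(1 − 0.1321) = 9.87 × 0.1522 = 1.502 kΩ.

R_B ≈ 1.50 kΩ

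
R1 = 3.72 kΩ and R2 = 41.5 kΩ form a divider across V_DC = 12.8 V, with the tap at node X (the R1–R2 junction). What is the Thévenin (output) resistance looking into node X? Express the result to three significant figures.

R_th ≈ 3.41 kΩ

Looking into X with the source shorted: R_th = R1·R2/(R1+R2) = 3.720 × 41.5/45.22 = 3.414 kΩ.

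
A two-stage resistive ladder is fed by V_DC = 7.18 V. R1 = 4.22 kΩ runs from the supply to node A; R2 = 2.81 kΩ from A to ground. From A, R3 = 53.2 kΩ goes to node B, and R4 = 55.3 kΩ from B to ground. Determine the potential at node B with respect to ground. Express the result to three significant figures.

V_B ≈ 1.44 V

The second stage (R3 + R4 = 108.5 kΩ) loads node A in parallel with R2.
Effective lower resistance at A: R2 ‖ 108.5 = 2.739 kΩ.
So V_A = 7.18 × 0.3936 = 2.826 V.
Stage 2 is unloaded, so V_B = V_A · R4/(R3+R4) = 2.826 × 55.3/108.5 = 1.440 V.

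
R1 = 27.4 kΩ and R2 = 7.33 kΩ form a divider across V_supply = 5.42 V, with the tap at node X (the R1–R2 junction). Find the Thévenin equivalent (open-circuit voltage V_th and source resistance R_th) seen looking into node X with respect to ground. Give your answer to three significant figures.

Open-circuit (no load on X): V_th = V_supply · R2/(R1 + R2) = 5.42 × 7.33/(27.40 + 7.33) = 1.144 V.
Zeroing V_supply shorts the top of R1 to ground, so R_th = R1 ‖ R2 = 5.783 kΩ.

V_th ≈ 1.14 V, R_th ≈ 5.78 kΩ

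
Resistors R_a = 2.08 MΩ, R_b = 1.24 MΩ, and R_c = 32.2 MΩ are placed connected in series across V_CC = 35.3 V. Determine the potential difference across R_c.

Series total: ΣR = 2.08 + 1.24 + 32.2 = 35.52 MΩ.
Voltage divider: V = V_CC · (32.20 / 35.52) = 35.3 × 0.9065 = 32.00 V.

V ≈ 32.0 V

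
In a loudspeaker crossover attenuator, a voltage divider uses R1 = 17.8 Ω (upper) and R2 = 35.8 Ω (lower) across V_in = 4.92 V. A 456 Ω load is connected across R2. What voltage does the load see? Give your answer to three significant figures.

First combine the lower leg with the load: R2 ‖ R_L = 33.19 Ω.
Voltage divider with the loaded lower leg: V_out = 4.92 × 33.19/(17.8 + 33.19) = 4.92 × 0.6509 = 3.203 V.

V_out ≈ 3.20 V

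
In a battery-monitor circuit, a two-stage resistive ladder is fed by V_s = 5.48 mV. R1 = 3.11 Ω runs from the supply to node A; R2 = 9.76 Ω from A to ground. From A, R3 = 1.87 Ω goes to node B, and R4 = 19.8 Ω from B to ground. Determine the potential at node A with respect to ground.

Node A sees R2 in parallel with the series input of stage 2, R3 + R4 = 21.67 Ω.
R2 ‖ (R3+R4) = 6.729 Ω.
So V_A = 5.48 × 0.6839 = 3.748 mV.

V_A ≈ 3.75 mV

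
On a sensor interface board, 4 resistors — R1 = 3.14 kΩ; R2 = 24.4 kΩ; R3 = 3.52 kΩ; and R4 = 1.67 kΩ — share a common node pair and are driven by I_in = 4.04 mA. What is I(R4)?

Conductances: ΣG = 1/3.14 + 1/24.4 + 1/3.52 + 1/1.67 = 1.242 (1/kΩ).
Current divider: I(R4) = I_in · G_k/ΣG = 4.04 × (0.5988/1.242) = 4.04 × 0.4820 = 1.947 mA.

I ≈ 1.95 mA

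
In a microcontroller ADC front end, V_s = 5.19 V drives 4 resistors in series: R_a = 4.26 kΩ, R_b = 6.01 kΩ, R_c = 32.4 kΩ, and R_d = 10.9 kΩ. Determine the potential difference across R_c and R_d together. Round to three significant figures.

Series total: ΣR = 4.26 + 6.01 + 32.4 + 10.9 = 53.57 kΩ.
R_{R_c..R_d} = 32.4 + 10.9 = 43.30 kΩ.
By the voltage-divider rule, V = 5.19 × 43.30/53.57 = 4.195 V.

V ≈ 4.20 V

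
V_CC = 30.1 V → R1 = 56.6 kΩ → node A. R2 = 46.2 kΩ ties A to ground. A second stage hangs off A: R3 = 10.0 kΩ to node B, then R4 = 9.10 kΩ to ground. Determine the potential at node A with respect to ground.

Looking into the second stage from A: R3 + R4 = 19.10 kΩ appears in parallel with R2.
R2 ‖ (R3+R4) = 13.51 kΩ.
V_A = 30.1 × 13.51/(56.6 + 13.51) = 5.801 V.

V_A ≈ 5.80 V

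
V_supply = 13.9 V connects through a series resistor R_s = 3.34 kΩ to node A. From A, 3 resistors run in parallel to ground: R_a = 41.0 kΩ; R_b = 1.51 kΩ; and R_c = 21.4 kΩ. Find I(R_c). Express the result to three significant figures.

I ≈ 0.188 mA

Parallel bank: R_p = 1/(1/41.0 + 1/1.51 + 1/21.4) = 1.364 kΩ.
Node voltage V_A = V_supply · R_p/(R_s + R_p) = 13.9 × 0.2899 = 4.030 V.
Branch current I = V_A/R_c = 4.030/21.4 = 0.1883 mA.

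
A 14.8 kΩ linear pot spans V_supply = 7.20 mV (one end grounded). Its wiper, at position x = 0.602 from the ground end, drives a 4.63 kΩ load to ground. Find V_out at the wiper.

V_out ≈ 2.45 mV

Split the track: R_lower = x·R_p = 8.910 kΩ, R_upper = (1−x)·R_p = 5.890 kΩ.
(x·R_p) ‖ R_L = 3.047 kΩ.
V_out = 7.20 × 3.047/(5.890 + 3.047) = 2.455 mV.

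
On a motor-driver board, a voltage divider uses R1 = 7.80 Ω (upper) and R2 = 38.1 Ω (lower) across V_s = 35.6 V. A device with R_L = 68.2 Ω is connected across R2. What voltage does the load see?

V_out ≈ 27.0 V

The load sits in parallel with R2, giving an effective lower resistance R2' = R2·R_L/(R2+R_L) = 24.44 Ω.
Now apply the divider: V_out = 35.6 × 0.7581 = 26.99 V.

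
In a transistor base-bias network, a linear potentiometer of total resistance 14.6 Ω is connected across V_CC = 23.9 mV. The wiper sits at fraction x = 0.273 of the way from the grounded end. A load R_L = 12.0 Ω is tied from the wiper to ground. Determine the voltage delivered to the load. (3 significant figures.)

The pot divides into 10.61 Ω above the wiper and 3.986 Ω below.
(x·R_p) ‖ R_L = 2.992 Ω.
Then V_out = V_CC · 2.992/(10.61 + 2.992) = 5.256 mV.

V_out ≈ 5.26 mV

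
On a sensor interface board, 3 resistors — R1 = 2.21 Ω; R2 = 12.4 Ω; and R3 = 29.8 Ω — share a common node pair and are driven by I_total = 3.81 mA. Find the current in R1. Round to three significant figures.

Conductances: ΣG = 1/2.21 + 1/12.4 + 1/29.8 = 0.5667 (1/Ω).
By the current-divider rule, I = I_total · G_k/ΣG = 3.81 × 0.7985 = 3.042 mA.

I ≈ 3.04 mA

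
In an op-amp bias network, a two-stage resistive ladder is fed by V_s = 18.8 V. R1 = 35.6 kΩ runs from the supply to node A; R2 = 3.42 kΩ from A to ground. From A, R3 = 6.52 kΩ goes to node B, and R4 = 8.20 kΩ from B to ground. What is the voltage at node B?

V_B ≈ 0.757 V

Looking into the second stage from A: R3 + R4 = 14.72 kΩ appears in parallel with R2.
Effective lower resistance at A: R2 ‖ 14.72 = 2.775 kΩ.
So V_A = 18.8 × 0.07232 = 1.360 V.
V_B = V_A × 0.5571 = 0.7574 V.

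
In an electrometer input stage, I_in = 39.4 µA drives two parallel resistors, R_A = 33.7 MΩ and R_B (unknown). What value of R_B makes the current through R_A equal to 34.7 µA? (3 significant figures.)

In a two-way split, I_A/I_in = R_B/(R_A + R_B).
34.7/39.4 = R_B/(R_A + R_B) → R_B = R_A · (0.8807)/(1 − 0.8807) = 33.7 × 7.383 = 248.8 MΩ.

R_B ≈ 249 MΩ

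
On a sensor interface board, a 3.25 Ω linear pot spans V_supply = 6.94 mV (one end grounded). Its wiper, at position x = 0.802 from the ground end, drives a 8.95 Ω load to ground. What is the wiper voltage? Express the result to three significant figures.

V_out ≈ 5.26 mV

Lower segment x·R_p = 2.607 Ω; upper segment (1−x)·R_p = 0.6435 Ω.
Lower segment in parallel with the load: 2.607 ‖ 8.95 = 2.019 Ω.
V_out = 6.94 × 2.019/(0.6435 + 2.019) = 5.262 mV.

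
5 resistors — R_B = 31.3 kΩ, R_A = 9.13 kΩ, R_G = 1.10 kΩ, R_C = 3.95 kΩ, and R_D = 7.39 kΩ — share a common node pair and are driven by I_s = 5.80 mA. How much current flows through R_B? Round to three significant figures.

ΣG = 1/31.3 + 1/9.13 + 1/1.10 + 1/3.95 + 1/7.39 = 1.439.
Current divider: I(R_B) = I_s · G_k/ΣG = 5.80 × (0.03195/1.439) = 5.80 × 0.02220 = 0.1288 mA.

I ≈ 0.129 mA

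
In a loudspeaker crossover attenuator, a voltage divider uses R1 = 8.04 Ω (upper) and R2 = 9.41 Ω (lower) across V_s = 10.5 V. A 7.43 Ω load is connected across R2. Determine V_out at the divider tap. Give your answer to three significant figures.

V_out ≈ 3.58 V

The load sits in parallel with R2, giving an effective lower resistance R2' = R2·R_L/(R2+R_L) = 4.152 Ω.
Then V_out = V_s · R2'/(R1 + R2') = 10.5 × 4.152/12.19 = 3.576 V.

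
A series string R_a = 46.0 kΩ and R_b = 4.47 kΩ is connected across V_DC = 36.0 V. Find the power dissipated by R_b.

ΣR = 50.47 kΩ → I = 36.0/50.47 = 0.7133 mA.
V(R_b) = I·R = 3.188 V; P = V·I = 3.188 × 0.7133 = 2.274 mW.

P ≈ 2.27 mW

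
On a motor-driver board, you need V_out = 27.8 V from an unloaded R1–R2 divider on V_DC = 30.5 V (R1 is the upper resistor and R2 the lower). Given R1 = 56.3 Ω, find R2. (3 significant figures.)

The divider ratio is R2/(R1+R2) = 27.8/30.5 = 0.9115.
So R2 = R1 · V_out/(V_DC − V_out) = 56.3 × 27.8/(30.5 − 27.8) = 56.3 × 10.30 = 579.7 Ω.

R2 ≈ 580 Ω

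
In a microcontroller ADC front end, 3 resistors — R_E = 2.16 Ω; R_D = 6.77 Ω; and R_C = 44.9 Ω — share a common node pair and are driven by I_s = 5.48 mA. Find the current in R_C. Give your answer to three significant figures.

Total conductance ΣG = 1/2.16 + 1/6.77 + 1/44.9 = 0.6329 (units of 1/Ω).
R_C takes the fraction G_k/ΣG = 0.02227/0.6329 = 0.03519, so I = 5.48 × 0.03519 = 0.1928 mA.

I ≈ 0.193 mA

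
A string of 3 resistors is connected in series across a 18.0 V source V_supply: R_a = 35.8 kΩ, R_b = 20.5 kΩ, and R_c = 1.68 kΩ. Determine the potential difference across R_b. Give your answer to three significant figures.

V ≈ 6.36 V

ΣR = 35.8 + 20.5 + 1.68 = 57.98 kΩ.
Voltage divider: V = V_supply · (20.50 / 57.98) = 18.0 × 0.3536 = 6.364 V.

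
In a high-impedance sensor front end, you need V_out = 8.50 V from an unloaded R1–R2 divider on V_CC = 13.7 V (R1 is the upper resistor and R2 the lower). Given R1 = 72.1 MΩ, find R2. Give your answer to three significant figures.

R2 ≈ 118 MΩ

The divider ratio is R2/(R1+R2) = 8.50/13.7 = 0.6204.
So R2 = R1 · V_out/(V_CC − V_out) = 72.1 × 8.50/(13.7 − 8.50) = 72.1 × 1.635 = 117.9 MΩ.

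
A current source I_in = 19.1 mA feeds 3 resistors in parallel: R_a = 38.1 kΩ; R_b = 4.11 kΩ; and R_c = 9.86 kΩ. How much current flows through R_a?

I ≈ 1.35 mA

Conductances: ΣG = 1/38.1 + 1/4.11 + 1/9.86 = 0.3710 (1/kΩ).
By the current-divider rule, I = I_in · G_k/ΣG = 19.1 × 0.07075 = 1.351 mA.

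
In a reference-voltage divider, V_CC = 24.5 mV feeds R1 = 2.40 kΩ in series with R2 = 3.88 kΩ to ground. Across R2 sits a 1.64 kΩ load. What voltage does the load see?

First combine the lower leg with the load: R2 ‖ R_L = 1.153 kΩ.
Then V_out = V_CC · R2'/(R1 + R2') = 24.5 × 1.153/3.553 = 7.949 mV.
(Unloaded it would be 15.1 mV; the load pulls it down.)

V_out ≈ 7.95 mV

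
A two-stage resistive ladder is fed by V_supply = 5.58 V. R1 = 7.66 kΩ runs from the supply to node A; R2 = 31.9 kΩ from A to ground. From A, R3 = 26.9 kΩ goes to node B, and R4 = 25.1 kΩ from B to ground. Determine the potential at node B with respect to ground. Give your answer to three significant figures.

Looking into the second stage from A: R3 + R4 = 52.00 kΩ appears in parallel with R2.
Effective lower resistance at A: R2 ‖ 52.00 = 19.77 kΩ.
So V_A = 5.58 × 0.7208 = 4.022 V.
Then the unloaded second divider: V_B = V_A × R4/(R3+R4) = 4.022 × 0.4827 = 1.941 V.

V_B ≈ 1.94 V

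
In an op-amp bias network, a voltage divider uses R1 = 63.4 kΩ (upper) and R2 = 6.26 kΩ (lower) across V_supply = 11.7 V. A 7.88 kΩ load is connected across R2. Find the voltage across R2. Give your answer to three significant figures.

V_out ≈ 0.610 V

The load sits in parallel with R2, giving an effective lower resistance R2' = R2·R_L/(R2+R_L) = 3.489 kΩ.
Then V_out = V_supply · R2'/(R1 + R2') = 11.7 × 3.489/66.89 = 0.6102 V.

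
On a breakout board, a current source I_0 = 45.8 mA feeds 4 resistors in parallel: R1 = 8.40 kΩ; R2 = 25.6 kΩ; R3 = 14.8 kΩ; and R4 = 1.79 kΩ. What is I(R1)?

I ≈ 6.95 mA

ΣG = 1/8.40 + 1/25.6 + 1/14.8 + 1/1.79 = 0.7843.
Current divider: I(R1) = I_0 · G_k/ΣG = 45.8 × (0.1190/0.7843) = 45.8 × 0.1518 = 6.952 mA.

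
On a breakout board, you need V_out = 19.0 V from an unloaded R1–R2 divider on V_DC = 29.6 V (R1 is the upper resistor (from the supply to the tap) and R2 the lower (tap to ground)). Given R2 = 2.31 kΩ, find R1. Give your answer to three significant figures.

R1 ≈ 1.29 kΩ

V_out/V_DC = R2/(R1+R2) = 0.6419.
So R1 = R2 · (V_DC/V_out − 1) = 2.31 × (29.6/19.0 − 1) = 2.31 × 0.5579 = 1.289 kΩ.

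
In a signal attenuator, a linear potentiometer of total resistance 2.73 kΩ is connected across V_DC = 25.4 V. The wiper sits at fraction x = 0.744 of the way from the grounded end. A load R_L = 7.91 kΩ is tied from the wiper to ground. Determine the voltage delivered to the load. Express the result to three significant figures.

Lower segment x·R_p = 2.031 kΩ; upper segment (1−x)·R_p = 0.6989 kΩ.
(x·R_p) ‖ R_L = 1.616 kΩ.
Loaded-divider output: V_out = 25.4 × 0.6981 = 17.73 V.

V_out ≈ 17.7 V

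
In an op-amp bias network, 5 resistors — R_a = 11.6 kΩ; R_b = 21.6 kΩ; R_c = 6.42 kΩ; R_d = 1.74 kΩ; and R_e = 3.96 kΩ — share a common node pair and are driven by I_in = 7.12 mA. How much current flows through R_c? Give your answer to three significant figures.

I ≈ 0.994 mA

Total conductance ΣG = 1/11.6 + 1/21.6 + 1/6.42 + 1/1.74 + 1/3.96 = 1.116 (units of 1/kΩ).
Current divider: I(R_c) = I_in · G_k/ΣG = 7.12 × (0.1558/1.116) = 7.12 × 0.1396 = 0.9942 mA.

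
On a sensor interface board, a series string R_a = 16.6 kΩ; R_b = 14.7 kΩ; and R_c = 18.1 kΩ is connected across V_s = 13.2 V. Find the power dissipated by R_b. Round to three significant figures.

Series current I = V_s/ΣR = 13.2/49.40 = 0.2672 mA.
P(R_b) = I²·R_b = (0.2672)² × 14.7 = 1.050 mW.

P ≈ 1.05 mW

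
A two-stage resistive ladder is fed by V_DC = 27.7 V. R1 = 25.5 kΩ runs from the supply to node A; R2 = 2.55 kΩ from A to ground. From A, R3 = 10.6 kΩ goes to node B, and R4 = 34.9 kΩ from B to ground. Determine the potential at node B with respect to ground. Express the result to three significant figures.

V_B ≈ 1.84 V

The second stage (R3 + R4 = 45.50 kΩ) loads node A in parallel with R2.
Effective lower resistance at A: R2 ‖ 45.50 = 2.415 kΩ.
First divider: V_A = V_DC · 2.415/(25.5 + 2.415) = 2.396 V.
V_B = V_A × 0.7670 = 1.838 V.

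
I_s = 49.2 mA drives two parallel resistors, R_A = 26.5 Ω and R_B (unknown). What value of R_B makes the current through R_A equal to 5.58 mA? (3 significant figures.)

R_B ≈ 3.39 Ω

In a two-way split, I_A/I_s = R_B/(R_A + R_B).
With f = 0.1134, R_B = R_A · f/(1−f) = 26.5 × 0.1279 = 3.390 Ω.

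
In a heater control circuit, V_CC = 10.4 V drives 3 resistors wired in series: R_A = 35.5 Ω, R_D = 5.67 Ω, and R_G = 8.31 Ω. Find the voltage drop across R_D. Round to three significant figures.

V ≈ 1.19 V

Series total: ΣR = 35.5 + 5.67 + 8.31 = 49.48 Ω.
V = V_CC · R/ΣR = 10.4 × 0.1146 = 1.192 V.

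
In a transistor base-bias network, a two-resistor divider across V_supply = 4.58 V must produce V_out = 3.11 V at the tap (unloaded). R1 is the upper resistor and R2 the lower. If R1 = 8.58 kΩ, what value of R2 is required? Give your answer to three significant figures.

V_out/V_supply = R2/(R1+R2) = 0.6790.
So R2 = R1 · V_out/(V_supply − V_out) = 8.58 × 3.11/(4.58 − 3.11) = 8.58 × 2.116 = 18.15 kΩ.

R2 ≈ 18.2 kΩ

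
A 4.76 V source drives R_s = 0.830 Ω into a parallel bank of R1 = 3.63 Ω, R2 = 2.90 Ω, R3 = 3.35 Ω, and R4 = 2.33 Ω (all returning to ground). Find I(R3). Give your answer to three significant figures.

Combine the parallel branches: R_p = (1/3.63 + 1/2.90 + 1/3.35 + 1/2.33)⁻¹ = 0.7418 Ω.
Node voltage V_A = V_in · R_p/(R_s + R_p) = 4.76 × 0.4720 = 2.247 V.
Branch current I = V_A/R3 = 2.247/3.35 = 0.6706 A.
(Check via current divider: I_total = 3.028 A; share G_k/ΣG = 0.2214 → same result.)

I ≈ 0.671 A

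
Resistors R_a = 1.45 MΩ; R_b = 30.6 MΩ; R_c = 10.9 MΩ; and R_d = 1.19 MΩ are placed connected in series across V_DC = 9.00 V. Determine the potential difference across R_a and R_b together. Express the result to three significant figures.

Series total: ΣR = 1.45 + 30.6 + 10.9 + 1.19 = 44.14 MΩ.
R_{R_a..R_b} = 1.45 + 30.6 = 32.05 MΩ.
Voltage divider: V = V_DC · (32.05 / 44.14) = 9.00 × 0.7261 = 6.535 V.

V ≈ 6.53 V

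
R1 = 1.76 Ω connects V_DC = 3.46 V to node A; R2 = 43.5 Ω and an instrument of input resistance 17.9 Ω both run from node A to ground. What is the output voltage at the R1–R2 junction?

First combine the lower leg with the load: R2 ‖ R_L = 12.68 Ω.
Voltage divider with the loaded lower leg: V_out = 3.46 × 12.68/(1.76 + 12.68) = 3.46 × 0.8781 = 3.038 V.

V_out ≈ 3.04 V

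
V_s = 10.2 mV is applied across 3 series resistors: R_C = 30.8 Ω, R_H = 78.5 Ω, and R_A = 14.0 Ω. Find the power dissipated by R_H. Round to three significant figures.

P ≈ 0.537 µW

The common current is I = 10.2/123.3 = 0.08273 mA.
P(R_H) = I²·R_H = (0.08273)² × 78.5 = 0.5372 µW.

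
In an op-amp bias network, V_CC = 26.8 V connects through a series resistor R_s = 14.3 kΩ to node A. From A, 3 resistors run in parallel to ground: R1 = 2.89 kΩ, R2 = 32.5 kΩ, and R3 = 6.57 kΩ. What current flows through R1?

I ≈ 1.08 mA

Combine the parallel branches: R_p = (1/2.89 + 1/32.5 + 1/6.57)⁻¹ = 1.890 kΩ.
V_A by voltage divider: V_A = 26.8 × 1.890/(14.3 + 1.890) = 3.129 V.
Branch current I = V_A/R1 = 3.129/2.89 = 1.083 mA.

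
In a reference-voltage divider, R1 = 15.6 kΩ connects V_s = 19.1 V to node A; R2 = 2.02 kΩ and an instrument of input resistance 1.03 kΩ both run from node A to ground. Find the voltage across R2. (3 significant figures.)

V_out ≈ 0.800 V

First combine the lower leg with the load: R2 ‖ R_L = 0.6822 kΩ.
Then V_out = V_s · R2'/(R1 + R2') = 19.1 × 0.6822/16.28 = 0.8002 V.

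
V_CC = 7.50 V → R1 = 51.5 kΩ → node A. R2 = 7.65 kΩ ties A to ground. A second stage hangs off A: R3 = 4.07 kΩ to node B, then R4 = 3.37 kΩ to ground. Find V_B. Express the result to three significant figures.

Looking into the second stage from A: R3 + R4 = 7.440 kΩ appears in parallel with R2.
Effective lower resistance at A: R2 ‖ 7.440 = 3.772 kΩ.
First divider: V_A = V_CC · 3.772/(51.5 + 3.772) = 0.5118 V.
Then the unloaded second divider: V_B = V_A × R4/(R3+R4) = 0.5118 × 0.4530 = 0.2318 V.

V_B ≈ 0.232 V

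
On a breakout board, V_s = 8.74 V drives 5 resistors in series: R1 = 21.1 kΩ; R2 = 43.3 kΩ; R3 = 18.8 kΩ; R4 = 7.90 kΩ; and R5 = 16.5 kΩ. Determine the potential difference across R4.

V ≈ 0.642 V

Total series resistance ΣR = 21.1 + 43.3 + 18.8 + 7.90 + 16.5 = 107.6 kΩ.
V = V_s · R/ΣR = 8.74 × 0.07342 = 0.6417 V.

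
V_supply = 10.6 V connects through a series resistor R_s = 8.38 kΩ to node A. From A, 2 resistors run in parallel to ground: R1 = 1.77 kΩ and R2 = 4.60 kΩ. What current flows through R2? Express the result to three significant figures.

I ≈ 0.305 mA

Equivalent of the parallel group: R_p = 1.278 kΩ.
V_A = 10.6 × 1.278/9.658 = 1.403 V.
Branch current I = V_A/R2 = 1.403/4.60 = 0.3050 mA.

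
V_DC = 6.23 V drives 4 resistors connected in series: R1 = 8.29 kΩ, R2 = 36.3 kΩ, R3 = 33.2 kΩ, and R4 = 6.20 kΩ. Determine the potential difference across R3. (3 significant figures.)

V ≈ 2.46 V

ΣR = 8.29 + 36.3 + 33.2 + 6.20 = 83.99 kΩ.
V = V_DC · R/ΣR = 6.23 × 0.3953 = 2.463 V.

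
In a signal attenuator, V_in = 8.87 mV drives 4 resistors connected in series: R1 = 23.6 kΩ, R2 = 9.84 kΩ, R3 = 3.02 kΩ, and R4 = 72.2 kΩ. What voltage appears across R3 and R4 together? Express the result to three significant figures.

ΣR = 23.6 + 9.84 + 3.02 + 72.2 = 108.7 kΩ.
R_{R3..R4} = 3.02 + 72.2 = 75.22 kΩ.
Voltage divider: V = V_in · (75.22 / 108.7) = 8.87 × 0.6923 = 6.140 mV.

V ≈ 6.14 mV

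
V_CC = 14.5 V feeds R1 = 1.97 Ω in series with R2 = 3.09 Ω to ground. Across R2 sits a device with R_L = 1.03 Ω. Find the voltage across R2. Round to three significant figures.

The load sits in parallel with R2, giving an effective lower resistance R2' = R2·R_L/(R2+R_L) = 0.7725 Ω.
Voltage divider with the loaded lower leg: V_out = 14.5 × 0.7725/(1.97 + 0.7725) = 14.5 × 0.2817 = 4.084 V.
(Unloaded it would be 8.85 V; the load pulls it down.)

V_out ≈ 4.08 V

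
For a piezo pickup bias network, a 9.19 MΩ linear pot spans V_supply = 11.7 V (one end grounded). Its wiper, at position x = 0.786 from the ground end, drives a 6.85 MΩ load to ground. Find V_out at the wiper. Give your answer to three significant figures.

V_out ≈ 7.50 V

Split the track: R_lower = x·R_p = 7.223 MΩ, R_upper = (1−x)·R_p = 1.967 MΩ.
R_L loads the lower segment: effective lower R = 3.516 MΩ.
V_out = 11.7 × 3.516/(1.967 + 3.516) = 7.503 V.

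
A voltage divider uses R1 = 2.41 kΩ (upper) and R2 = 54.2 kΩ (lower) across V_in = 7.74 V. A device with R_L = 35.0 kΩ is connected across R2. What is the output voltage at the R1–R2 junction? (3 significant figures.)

V_out ≈ 6.95 V

First combine the lower leg with the load: R2 ‖ R_L = 21.27 kΩ.
Voltage divider with the loaded lower leg: V_out = 7.74 × 21.27/(2.41 + 21.27) = 7.74 × 0.8982 = 6.952 V.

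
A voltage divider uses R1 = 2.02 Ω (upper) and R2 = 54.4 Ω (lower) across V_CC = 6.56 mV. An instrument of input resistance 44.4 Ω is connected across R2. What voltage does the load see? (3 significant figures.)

The load sits in parallel with R2, giving an effective lower resistance R2' = R2·R_L/(R2+R_L) = 24.45 Ω.
Voltage divider with the loaded lower leg: V_out = 6.56 × 24.45/(2.02 + 24.45) = 6.56 × 0.9237 = 6.059 mV.

V_out ≈ 6.06 mV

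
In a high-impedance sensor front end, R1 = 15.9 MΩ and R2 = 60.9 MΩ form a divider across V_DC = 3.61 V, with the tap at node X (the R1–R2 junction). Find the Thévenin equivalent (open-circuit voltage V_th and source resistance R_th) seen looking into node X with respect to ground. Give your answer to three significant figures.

With X open, the divider is unloaded: V_th = 3.61 × 60.9/76.80 = 2.863 V.
With V_DC suppressed (replaced by a short), R_th = R1 ‖ R2 = (15.90 × 60.9)/(15.90 + 60.9) = 12.61 MΩ.

V_th ≈ 2.86 V, R_th ≈ 12.6 MΩ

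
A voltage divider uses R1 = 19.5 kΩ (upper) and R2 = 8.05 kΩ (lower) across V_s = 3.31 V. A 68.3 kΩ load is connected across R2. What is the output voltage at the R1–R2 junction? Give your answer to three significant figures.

The load sits in parallel with R2, giving an effective lower resistance R2' = R2·R_L/(R2+R_L) = 7.201 kΩ.
Now apply the divider: V_out = 3.31 × 0.2697 = 0.8927 V.

V_out ≈ 0.893 V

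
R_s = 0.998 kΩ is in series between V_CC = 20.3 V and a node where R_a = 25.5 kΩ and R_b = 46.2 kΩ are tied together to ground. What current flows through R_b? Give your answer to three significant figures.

I ≈ 0.414 mA

Combine the parallel branches: R_p = (1/25.5 + 1/46.2)⁻¹ = 16.43 kΩ.
V_A = 20.3 × 16.43/17.43 = 19.14 V.
I(R_b) = V_A / R_b = 19.14/46.2 = 0.4142 mA.
(Equivalently: I_total = 1.165 mA, then current-divider fraction G_k/ΣG = 0.3556.)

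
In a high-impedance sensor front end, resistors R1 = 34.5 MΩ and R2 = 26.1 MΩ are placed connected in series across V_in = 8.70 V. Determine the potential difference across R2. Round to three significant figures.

Series total: ΣR = 34.5 + 26.1 = 60.60 MΩ.
Voltage divider: V = V_in · (26.10 / 60.60) = 8.70 × 0.4307 = 3.747 V.

V ≈ 3.75 V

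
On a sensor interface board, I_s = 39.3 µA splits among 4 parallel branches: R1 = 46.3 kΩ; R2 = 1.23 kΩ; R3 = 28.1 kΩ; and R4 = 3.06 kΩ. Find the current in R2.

Conductances: ΣG = 1/46.3 + 1/1.23 + 1/28.1 + 1/3.06 = 1.197 (1/kΩ).
By the current-divider rule, I = I_s · G_k/ΣG = 39.3 × 0.6792 = 26.69 µA.

I ≈ 26.7 µA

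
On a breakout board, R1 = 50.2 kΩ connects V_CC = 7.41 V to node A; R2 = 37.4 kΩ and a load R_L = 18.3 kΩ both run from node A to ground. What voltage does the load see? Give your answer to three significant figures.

The load sits in parallel with R2, giving an effective lower resistance R2' = R2·R_L/(R2+R_L) = 12.29 kΩ.
Voltage divider with the loaded lower leg: V_out = 7.41 × 12.29/(50.2 + 12.29) = 7.41 × 0.1966 = 1.457 V.

V_out ≈ 1.46 V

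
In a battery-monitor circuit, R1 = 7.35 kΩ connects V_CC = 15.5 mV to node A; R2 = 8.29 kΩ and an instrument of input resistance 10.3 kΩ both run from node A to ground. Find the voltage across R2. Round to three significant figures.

V_out ≈ 5.96 mV

R2 ‖ R_L = (8.29 × 10.3)/(8.29 + 10.3) = 4.593 kΩ.
Now apply the divider: V_out = 15.5 × 0.3846 = 5.961 mV.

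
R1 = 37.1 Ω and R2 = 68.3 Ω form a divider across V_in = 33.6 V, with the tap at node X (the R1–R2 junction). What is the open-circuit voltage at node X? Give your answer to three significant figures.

V_th ≈ 21.8 V

With X open, the divider is unloaded: V_th = 33.6 × 68.3/105.4 = 21.77 V.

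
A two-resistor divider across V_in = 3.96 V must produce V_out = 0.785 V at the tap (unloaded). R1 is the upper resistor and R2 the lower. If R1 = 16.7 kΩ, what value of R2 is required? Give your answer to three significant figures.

R2 ≈ 4.13 kΩ

V_out/V_in = R2/(R1+R2) = 0.1982.
So R2 = R1 · V_out/(V_in − V_out) = 16.7 × 0.785/(3.96 − 0.785) = 16.7 × 0.2472 = 4.129 kΩ.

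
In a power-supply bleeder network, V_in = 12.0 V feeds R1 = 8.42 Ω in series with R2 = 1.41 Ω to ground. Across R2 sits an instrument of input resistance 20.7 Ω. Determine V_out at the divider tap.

V_out ≈ 1.63 V

First combine the lower leg with the load: R2 ‖ R_L = 1.320 Ω.
Then V_out = V_in · R2'/(R1 + R2') = 12.0 × 1.320/9.740 = 1.626 V.
(Unloaded it would be 1.72 V; the load pulls it down.)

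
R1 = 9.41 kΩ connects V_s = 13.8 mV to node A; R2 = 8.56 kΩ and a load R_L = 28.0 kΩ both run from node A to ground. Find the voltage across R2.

V_out ≈ 5.67 mV

First combine the lower leg with the load: R2 ‖ R_L = 6.556 kΩ.
Now apply the divider: V_out = 13.8 × 0.4106 = 5.666 mV.
(Unloaded it would be 6.57 mV; the load pulls it down.)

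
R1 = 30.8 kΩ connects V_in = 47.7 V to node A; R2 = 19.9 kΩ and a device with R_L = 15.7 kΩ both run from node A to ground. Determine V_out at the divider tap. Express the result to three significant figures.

The load sits in parallel with R2, giving an effective lower resistance R2' = R2·R_L/(R2+R_L) = 8.776 kΩ.
Voltage divider with the loaded lower leg: V_out = 47.7 × 8.776/(30.8 + 8.776) = 47.7 × 0.2218 = 10.58 V.

V_out ≈ 10.6 V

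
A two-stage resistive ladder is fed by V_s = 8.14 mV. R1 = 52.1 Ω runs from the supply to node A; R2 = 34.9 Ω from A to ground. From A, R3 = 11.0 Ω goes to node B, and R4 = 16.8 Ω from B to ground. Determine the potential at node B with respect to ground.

V_B ≈ 1.13 mV

The second stage (R3 + R4 = 27.80 Ω) loads node A in parallel with R2.
Effective lower resistance at A: R2 ‖ 27.80 = 15.47 Ω.
V_A = 8.14 × 15.47/(52.1 + 15.47) = 1.864 mV.
V_B = V_A × 0.6043 = 1.126 mV.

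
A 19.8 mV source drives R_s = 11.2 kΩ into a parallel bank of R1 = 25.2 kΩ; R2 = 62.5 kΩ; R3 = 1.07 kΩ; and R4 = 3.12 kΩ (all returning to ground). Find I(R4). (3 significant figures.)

I ≈ 0.405 µA

Parallel bank: R_p = 1/(1/25.2 + 1/62.5 + 1/1.07 + 1/3.12) = 0.7629 kΩ.
V_A by voltage divider: V_A = 19.8 × 0.7629/(11.2 + 0.7629) = 1.263 mV.
Branch current I = V_A/R4 = 1.263/3.12 = 0.4047 µA.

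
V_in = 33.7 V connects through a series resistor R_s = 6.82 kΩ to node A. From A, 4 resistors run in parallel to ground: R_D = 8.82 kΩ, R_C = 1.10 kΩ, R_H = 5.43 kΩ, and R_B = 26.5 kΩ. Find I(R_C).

Parallel bank: R_p = 1/(1/8.82 + 1/1.10 + 1/5.43 + 1/26.5) = 0.8036 kΩ.
V_A = 33.7 × 0.8036/7.624 = 3.552 V.
Branch current I = V_A/R_C = 3.552/1.10 = 3.229 mA.

I ≈ 3.23 mA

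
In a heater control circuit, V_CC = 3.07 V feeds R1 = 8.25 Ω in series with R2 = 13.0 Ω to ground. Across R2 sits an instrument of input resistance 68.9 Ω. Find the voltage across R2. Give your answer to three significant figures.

V_out ≈ 1.75 V

First combine the lower leg with the load: R2 ‖ R_L = 10.94 Ω.
Now apply the divider: V_out = 3.07 × 0.5700 = 1.750 V.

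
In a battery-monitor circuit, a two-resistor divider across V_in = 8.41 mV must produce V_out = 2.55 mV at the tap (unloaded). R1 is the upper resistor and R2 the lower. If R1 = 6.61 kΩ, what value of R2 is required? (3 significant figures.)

R2 ≈ 2.88 kΩ

V_out/V_in = R2/(R1+R2) = 0.3032.
Rearranging, R2 = R1·k/(1−k) = 6.61 × 0.4352 = 2.876 kΩ.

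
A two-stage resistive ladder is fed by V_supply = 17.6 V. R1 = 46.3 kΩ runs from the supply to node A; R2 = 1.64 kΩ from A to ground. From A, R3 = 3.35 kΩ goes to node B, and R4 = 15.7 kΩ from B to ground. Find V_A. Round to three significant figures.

Looking into the second stage from A: R3 + R4 = 19.05 kΩ appears in parallel with R2.
Effective lower resistance at A: R2 ‖ 19.05 = 1.510 kΩ.
So V_A = 17.6 × 0.03158 = 0.5559 V.

V_A ≈ 0.556 V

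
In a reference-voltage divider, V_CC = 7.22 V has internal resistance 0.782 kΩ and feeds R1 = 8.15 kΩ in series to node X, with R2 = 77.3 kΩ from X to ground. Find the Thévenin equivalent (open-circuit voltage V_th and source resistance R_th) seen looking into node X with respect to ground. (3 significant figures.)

R1' = 0.782 + 8.15 = 8.932 kΩ (source resistance + R1).
With X open, the divider is unloaded: V_th = 7.22 × 77.3/86.23 = 6.472 V.
Looking into X with the source shorted: R_th = R1'·R2/(R1'+R2) = 8.932 × 77.3/86.23 = 8.007 kΩ.

V_th ≈ 6.47 V, R_th ≈ 8.01 kΩ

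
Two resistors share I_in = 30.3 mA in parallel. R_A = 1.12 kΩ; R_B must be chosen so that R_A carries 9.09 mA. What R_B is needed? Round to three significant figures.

R_B ≈ 0.480 kΩ

The fraction through R_A equals R_B/(R_A+R_B).
With f = 0.3000, R_B = R_A · f/(1−f) = 1.12 × 0.4286 = 0.4800 kΩ.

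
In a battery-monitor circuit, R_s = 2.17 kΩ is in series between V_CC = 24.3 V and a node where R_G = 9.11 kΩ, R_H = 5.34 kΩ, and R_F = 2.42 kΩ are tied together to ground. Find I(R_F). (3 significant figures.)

I ≈ 3.95 mA

Parallel bank: R_p = 1/(1/9.11 + 1/5.34 + 1/2.42) = 1.408 kΩ.
Node voltage V_A = V_CC · R_p/(R_s + R_p) = 24.3 × 0.3935 = 9.562 V.
I(R_F) = V_A / R_F = 9.562/2.42 = 3.951 mA.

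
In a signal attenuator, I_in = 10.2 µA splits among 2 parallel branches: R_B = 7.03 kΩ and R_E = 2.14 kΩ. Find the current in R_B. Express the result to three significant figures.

I ≈ 2.38 µA

Two-branch current divider: I_k = I_in · R_other/(R_1 + R_2).
So I = 10.2 × 2.14/9.170 = 2.380 µA.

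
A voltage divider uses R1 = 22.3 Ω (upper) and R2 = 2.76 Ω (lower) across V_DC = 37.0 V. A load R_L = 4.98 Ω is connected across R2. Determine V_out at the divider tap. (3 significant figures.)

V_out ≈ 2.73 V

First combine the lower leg with the load: R2 ‖ R_L = 1.776 Ω.
Voltage divider with the loaded lower leg: V_out = 37.0 × 1.776/(22.3 + 1.776) = 37.0 × 0.07376 = 2.729 V.
(Unloaded it would be 4.08 V; the load pulls it down.)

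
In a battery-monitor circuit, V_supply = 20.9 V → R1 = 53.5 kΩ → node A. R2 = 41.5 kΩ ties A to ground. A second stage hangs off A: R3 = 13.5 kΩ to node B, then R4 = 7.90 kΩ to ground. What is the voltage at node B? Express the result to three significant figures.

Node A sees R2 in parallel with the series input of stage 2, R3 + R4 = 21.40 kΩ.
R2 ‖ (R3+R4) = 14.12 kΩ.
First divider: V_A = V_supply · 14.12/(53.5 + 14.12) = 4.364 V.
V_B = V_A × 0.3692 = 1.611 V.

V_B ≈ 1.61 V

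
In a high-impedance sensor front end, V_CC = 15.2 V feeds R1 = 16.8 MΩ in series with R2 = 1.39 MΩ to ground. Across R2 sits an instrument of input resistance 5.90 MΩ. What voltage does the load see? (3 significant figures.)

V_out ≈ 0.954 V

First combine the lower leg with the load: R2 ‖ R_L = 1.125 MΩ.
Now apply the divider: V_out = 15.2 × 0.06276 = 0.9539 V.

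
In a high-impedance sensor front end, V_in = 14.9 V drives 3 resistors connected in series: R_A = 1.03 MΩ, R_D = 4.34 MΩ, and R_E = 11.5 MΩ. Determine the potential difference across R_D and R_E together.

ΣR = 1.03 + 4.34 + 11.5 = 16.87 MΩ.
R_{R_D..R_E} = 4.34 + 11.5 = 15.84 MΩ.
V = V_in · R/ΣR = 14.9 × 0.9389 = 13.99 V.

V ≈ 14.0 V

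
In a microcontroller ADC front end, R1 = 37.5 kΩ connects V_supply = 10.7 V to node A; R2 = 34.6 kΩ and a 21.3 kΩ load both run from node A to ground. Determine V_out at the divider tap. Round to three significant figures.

First combine the lower leg with the load: R2 ‖ R_L = 13.18 kΩ.
Then V_out = V_supply · R2'/(R1 + R2') = 10.7 × 13.18/50.68 = 2.783 V.
(Unloaded it would be 5.13 V; the load pulls it down.)

V_out ≈ 2.78 V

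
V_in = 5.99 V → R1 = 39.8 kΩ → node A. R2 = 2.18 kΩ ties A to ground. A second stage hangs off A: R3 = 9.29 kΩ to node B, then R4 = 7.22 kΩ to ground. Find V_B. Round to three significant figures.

The second stage (R3 + R4 = 16.51 kΩ) loads node A in parallel with R2.
Effective lower resistance at A: R2 ‖ 16.51 = 1.926 kΩ.
First divider: V_A = V_in · 1.926/(39.8 + 1.926) = 0.2765 V.
Stage 2 is unloaded, so V_B = V_A · R4/(R3+R4) = 0.2765 × 7.22/16.51 = 0.1209 V.

V_B ≈ 0.121 V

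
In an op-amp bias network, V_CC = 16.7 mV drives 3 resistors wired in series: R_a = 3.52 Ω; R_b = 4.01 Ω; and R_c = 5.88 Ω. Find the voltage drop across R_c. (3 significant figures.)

ΣR = 3.52 + 4.01 + 5.88 = 13.41 Ω.
By the voltage-divider rule, V = 16.7 × 5.880/13.41 = 7.323 mV.

V ≈ 7.32 mV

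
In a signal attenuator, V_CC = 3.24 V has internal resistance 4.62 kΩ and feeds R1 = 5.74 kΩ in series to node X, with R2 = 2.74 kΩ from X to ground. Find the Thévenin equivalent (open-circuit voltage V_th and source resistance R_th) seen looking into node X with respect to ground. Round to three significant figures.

R1' = 4.62 + 5.74 = 10.36 kΩ (source resistance + R1).
Open-circuit (no load on X): V_th = V_CC · R2/(R1' + R2) = 3.24 × 2.74/(10.36 + 2.74) = 0.6777 V.
Zeroing V_CC shorts the top of R1' to ground, so R_th = R1' ‖ R2 = 2.167 kΩ.

V_th ≈ 0.678 V, R_th ≈ 2.17 kΩ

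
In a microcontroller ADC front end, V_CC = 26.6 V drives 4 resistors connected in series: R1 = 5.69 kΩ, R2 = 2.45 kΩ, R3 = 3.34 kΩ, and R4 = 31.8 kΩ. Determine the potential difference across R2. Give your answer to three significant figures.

Total series resistance ΣR = 5.69 + 2.45 + 3.34 + 31.8 = 43.28 kΩ.
Voltage divider: V = V_CC · (2.450 / 43.28) = 26.6 × 0.05661 = 1.506 V.

V ≈ 1.51 V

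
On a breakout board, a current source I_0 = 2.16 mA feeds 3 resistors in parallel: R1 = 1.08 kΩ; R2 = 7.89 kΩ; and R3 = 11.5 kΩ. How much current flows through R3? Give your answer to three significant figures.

Conductances: ΣG = 1/1.08 + 1/7.89 + 1/11.5 = 1.140 (1/kΩ).
R3 takes the fraction G_k/ΣG = 0.08696/1.140 = 0.07630, so I = 2.16 × 0.07630 = 0.1648 mA.

I ≈ 0.165 mA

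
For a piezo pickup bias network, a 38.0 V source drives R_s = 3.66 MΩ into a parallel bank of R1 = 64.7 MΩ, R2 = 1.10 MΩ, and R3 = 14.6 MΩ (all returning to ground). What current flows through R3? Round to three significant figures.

I ≈ 0.562 µA

Equivalent of the parallel group: R_p = 1.007 MΩ.
V_A by voltage divider: V_A = 38.0 × 1.007/(3.66 + 1.007) = 8.199 V.
Branch current I = V_A/R3 = 8.199/14.6 = 0.5616 µA.
(Check via current divider: I_total = 8.142 µA; share G_k/ΣG = 0.06897 → same result.)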